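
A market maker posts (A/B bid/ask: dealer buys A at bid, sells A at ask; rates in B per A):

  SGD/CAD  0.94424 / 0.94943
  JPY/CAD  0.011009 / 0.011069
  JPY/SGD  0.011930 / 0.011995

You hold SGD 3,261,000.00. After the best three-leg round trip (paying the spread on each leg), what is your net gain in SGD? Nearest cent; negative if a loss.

Net profit: SGD 57,679.01

Best loop SGD → CAD → JPY → SGD:
SGD 3,261,000.00 × 0.94424 (sell SGD at bid) = CAD 3,079,166.64
CAD 3,079,166.64 ÷ 0.011069 (buy JPY at ask) = JPY 278,179,297
JPY 278,179,297 × 0.011930 (sell JPY at bid) = SGD 3,318,679.01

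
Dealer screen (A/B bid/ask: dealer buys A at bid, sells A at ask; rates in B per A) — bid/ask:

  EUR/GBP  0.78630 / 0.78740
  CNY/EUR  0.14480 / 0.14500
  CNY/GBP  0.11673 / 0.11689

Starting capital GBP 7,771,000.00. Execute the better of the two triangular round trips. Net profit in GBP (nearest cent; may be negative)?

Net profit: GBP 174,038.06

Best loop GBP → EUR → CNY → GBP:
GBP 7,771,000.00 ÷ 0.78740 (buy EUR at ask) = EUR 9,869,189.74
EUR 9,869,189.74 ÷ 0.14500 (buy CNY at ask) = CNY 68,063,377.51
CNY 68,063,377.51 × 0.11673 (sell CNY at bid) = GBP 7,945,038.06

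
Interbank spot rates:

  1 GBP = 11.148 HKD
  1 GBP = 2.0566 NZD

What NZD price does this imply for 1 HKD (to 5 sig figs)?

HKD/NZD = 0.18448

1 HKD ÷ 11.148 = 0.0897022 GBP
0.0897022 GBP × 2.0566 = 0.184482 NZD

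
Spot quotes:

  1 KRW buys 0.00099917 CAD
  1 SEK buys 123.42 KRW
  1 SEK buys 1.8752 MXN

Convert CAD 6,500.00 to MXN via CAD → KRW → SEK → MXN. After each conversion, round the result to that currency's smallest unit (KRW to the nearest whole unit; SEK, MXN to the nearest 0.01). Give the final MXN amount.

CAD 6,500.00 ÷ 0.00099917 = KRW 6,505,399
KRW 6,505,399 ÷ 123.42 = SEK 52,709.44
SEK 52,709.44 × 1.8752 = MXN 98,840.74

MXN 98,840.74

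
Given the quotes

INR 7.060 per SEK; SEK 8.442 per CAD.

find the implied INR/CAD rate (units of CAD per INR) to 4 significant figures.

INR/CAD = 0.01678

1 INR ÷ 7.060 = 0.141643 SEK
0.141643 SEK ÷ 8.442 = 0.0167784 CAD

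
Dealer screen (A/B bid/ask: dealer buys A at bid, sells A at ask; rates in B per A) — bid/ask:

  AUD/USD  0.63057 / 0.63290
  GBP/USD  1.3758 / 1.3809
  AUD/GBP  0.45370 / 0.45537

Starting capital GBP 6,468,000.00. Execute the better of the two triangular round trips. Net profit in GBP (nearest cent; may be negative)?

Best loop GBP → AUD → USD → GBP:
GBP 6,468,000.00 ÷ 0.45537 (buy AUD at ask) = AUD 14,203,834.24
AUD 14,203,834.24 × 0.63057 (sell AUD at bid) = USD 8,956,511.76
USD 8,956,511.76 ÷ 1.3809 (buy GBP at ask) = GBP 6,485,995.92

Net profit: GBP 17,995.92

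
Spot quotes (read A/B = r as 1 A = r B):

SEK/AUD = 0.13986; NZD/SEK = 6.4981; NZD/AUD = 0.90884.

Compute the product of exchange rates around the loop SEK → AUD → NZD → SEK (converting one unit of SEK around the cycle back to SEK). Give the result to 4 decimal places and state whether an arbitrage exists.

Around SEK → AUD → NZD → SEK: 1 × 0.13986 ÷ 0.90884 × 6.4981 = 0.999983
Product ≈ 1 (deviation 0.002%, within rounding noise).

1.0000 (no arbitrage)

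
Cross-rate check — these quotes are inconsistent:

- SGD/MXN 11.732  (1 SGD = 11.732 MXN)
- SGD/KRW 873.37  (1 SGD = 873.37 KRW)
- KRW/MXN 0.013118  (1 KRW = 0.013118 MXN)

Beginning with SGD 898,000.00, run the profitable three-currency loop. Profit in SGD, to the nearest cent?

Profit: SGD 21,565.13

Profitable loop is SGD → MXN → KRW → SGD:
SGD 898,000.00 × 11.732 = MXN 10,535,336.00
MXN 10,535,336.00 ÷ 0.013118 = KRW 803,120,598
KRW 803,120,598 ÷ 873.37 = SGD 919,565.13
Profit = SGD 919,565.13 − SGD 898,000.00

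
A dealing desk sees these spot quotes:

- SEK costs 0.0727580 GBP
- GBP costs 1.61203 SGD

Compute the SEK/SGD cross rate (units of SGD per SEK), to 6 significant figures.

1 SEK × 0.0727580 = 0.072758 GBP
0.072758 GBP × 1.61203 = 0.117288 SGD

SEK/SGD = 0.117288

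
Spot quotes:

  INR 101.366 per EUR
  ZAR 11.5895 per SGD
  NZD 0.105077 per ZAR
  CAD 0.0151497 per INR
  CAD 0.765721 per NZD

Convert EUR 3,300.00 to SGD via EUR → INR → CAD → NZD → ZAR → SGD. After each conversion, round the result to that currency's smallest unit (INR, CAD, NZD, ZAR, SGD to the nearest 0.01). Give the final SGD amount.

SGD 5,434.59

EUR 3,300.00 × 101.366 = INR 334,507.80
INR 334,507.80 × 0.0151497 = CAD 5,067.69
CAD 5,067.69 ÷ 0.765721 = NZD 6,618.19
NZD 6,618.19 ÷ 0.105077 = ZAR 62,984.19
ZAR 62,984.19 ÷ 11.5895 = SGD 5,434.59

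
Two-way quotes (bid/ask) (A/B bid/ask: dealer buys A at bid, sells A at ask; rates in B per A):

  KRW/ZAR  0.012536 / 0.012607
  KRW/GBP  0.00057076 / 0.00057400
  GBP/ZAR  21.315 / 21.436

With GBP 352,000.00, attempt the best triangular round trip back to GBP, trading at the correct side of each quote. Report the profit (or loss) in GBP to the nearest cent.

Best loop GBP → KRW → ZAR → GBP:
GBP 352,000.00 ÷ 0.00057400 (buy KRW at ask) = KRW 613,240,418
KRW 613,240,418 × 0.012536 (sell KRW at bid) = ZAR 7,687,581.88
ZAR 7,687,581.88 ÷ 21.436 (buy GBP at ask) = GBP 358,629.50

Net profit: GBP 6,629.50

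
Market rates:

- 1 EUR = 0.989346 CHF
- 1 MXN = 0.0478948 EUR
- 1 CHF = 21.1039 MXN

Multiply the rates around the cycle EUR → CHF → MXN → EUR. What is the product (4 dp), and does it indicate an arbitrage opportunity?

Around EUR → CHF → MXN → EUR: 1 × 0.989346 × 21.1039 × 0.0478948 = 0.999998
Product ≈ 1 (deviation 0.000%, within rounding noise).

1.0000 (no arbitrage)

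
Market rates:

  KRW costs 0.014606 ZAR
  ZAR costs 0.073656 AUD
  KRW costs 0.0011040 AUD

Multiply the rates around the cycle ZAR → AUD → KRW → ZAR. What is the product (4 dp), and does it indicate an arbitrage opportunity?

0.9745 (arbitrage exists)

Around ZAR → AUD → KRW → ZAR: 1 × 0.073656 ÷ 0.0011040 × 0.014606 = 0.974474
Product < 1; profitable direction is ZAR → KRW → AUD → ZAR.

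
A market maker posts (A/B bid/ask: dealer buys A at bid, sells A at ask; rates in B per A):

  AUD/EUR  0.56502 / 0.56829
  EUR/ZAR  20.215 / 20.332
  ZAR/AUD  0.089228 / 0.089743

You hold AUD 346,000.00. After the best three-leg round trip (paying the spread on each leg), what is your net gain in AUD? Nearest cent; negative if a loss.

Net profit: AUD 6,626.40

Best loop AUD → EUR → ZAR → AUD:
AUD 346,000.00 × 0.56502 (sell AUD at bid) = EUR 195,496.92
EUR 195,496.92 × 20.215 (sell EUR at bid) = ZAR 3,951,970.24
ZAR 3,951,970.24 × 0.089228 (sell ZAR at bid) = AUD 352,626.40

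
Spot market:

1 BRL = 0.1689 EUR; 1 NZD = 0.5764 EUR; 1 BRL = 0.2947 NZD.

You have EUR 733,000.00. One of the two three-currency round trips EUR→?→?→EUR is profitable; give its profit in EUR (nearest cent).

Profitable loop is EUR → BRL → NZD → EUR:
EUR 733,000.00 ÷ 0.1689 = BRL 4,339,846.06
BRL 4,339,846.06 × 0.2947 = NZD 1,278,952.63
NZD 1,278,952.63 × 0.5764 = EUR 737,188.30
Profit = EUR 737,188.30 − EUR 733,000.00

Profit: EUR 4,188.30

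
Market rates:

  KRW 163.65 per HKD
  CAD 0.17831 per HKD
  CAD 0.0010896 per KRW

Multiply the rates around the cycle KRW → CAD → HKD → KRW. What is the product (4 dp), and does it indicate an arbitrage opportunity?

Around KRW → CAD → HKD → KRW: 1 × 0.0010896 ÷ 0.17831 × 163.65 = 1.000017
Product ≈ 1 (deviation 0.002%, within rounding noise).

1.0000 (no arbitrage)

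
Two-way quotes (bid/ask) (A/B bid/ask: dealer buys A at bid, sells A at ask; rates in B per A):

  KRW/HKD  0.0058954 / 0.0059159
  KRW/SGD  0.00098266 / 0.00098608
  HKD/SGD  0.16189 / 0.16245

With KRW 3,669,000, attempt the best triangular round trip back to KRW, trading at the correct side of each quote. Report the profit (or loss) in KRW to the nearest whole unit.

Best loop KRW → SGD → HKD → KRW:
KRW 3,669,000 × 0.00098266 (sell KRW at bid) = SGD 3,605.38
SGD 3,605.38 ÷ 0.16245 (buy HKD at ask) = HKD 22,193.78
HKD 22,193.78 ÷ 0.0059159 (buy KRW at ask) = KRW 3,751,548

Net profit: KRW 82,548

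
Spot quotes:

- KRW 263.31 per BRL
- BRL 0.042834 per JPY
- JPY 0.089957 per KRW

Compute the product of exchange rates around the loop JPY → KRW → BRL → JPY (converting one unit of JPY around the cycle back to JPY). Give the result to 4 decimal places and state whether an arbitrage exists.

Around JPY → KRW → BRL → JPY: 1 ÷ 0.089957 ÷ 263.31 ÷ 0.042834 = 0.985619
Product < 1; profitable direction is JPY → BRL → KRW → JPY.

0.9856 (arbitrage exists)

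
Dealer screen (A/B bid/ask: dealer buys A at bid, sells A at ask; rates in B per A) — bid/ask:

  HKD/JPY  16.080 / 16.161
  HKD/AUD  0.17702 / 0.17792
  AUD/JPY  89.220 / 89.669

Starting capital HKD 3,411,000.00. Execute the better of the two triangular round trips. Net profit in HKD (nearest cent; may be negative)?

Best loop HKD → JPY → AUD → HKD:
HKD 3,411,000.00 × 16.080 (sell HKD at bid) = JPY 54,848,880
JPY 54,848,880 ÷ 89.669 (buy AUD at ask) = AUD 611,681.63
AUD 611,681.63 ÷ 0.17792 (buy HKD at ask) = HKD 3,437,958.80

Net profit: HKD 26,958.80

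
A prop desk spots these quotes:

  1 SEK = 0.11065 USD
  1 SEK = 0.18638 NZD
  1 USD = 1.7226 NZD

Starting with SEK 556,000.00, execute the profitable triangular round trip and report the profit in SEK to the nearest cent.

Profit: SEK 12,605.88

Profitable loop is SEK → USD → NZD → SEK:
SEK 556,000.00 × 0.11065 = USD 61,521.40
USD 61,521.40 × 1.7226 = NZD 105,976.76
NZD 105,976.76 ÷ 0.18638 = SEK 568,605.88
Profit = SEK 568,605.88 − SEK 556,000.00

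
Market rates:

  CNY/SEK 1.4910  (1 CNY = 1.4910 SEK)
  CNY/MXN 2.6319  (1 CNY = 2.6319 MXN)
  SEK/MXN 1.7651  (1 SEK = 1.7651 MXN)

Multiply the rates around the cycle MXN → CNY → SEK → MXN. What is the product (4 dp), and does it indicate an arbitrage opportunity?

0.9999 (no arbitrage)

Around MXN → CNY → SEK → MXN: 1 ÷ 2.6319 × 1.4910 × 1.7651 = 0.999948
Product ≈ 1 (deviation 0.005%, within rounding noise).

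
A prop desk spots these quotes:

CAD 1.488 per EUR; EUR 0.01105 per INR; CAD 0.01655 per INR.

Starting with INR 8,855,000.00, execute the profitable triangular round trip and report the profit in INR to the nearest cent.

Profitable loop is INR → CAD → EUR → INR:
INR 8,855,000.00 × 0.01655 = CAD 146,550.25
CAD 146,550.25 ÷ 1.488 = EUR 98,488.07
EUR 98,488.07 ÷ 0.01105 = INR 8,912,947.62
Profit = INR 8,912,947.62 − INR 8,855,000.00

Profit: INR 57,947.62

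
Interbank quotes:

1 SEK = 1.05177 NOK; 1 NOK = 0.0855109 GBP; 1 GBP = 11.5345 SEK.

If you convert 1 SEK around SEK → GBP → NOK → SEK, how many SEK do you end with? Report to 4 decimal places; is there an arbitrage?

0.9640 (arbitrage exists)

Around SEK → GBP → NOK → SEK: 1 ÷ 11.5345 ÷ 0.0855109 ÷ 1.05177 = 0.963960
Product < 1; profitable direction is SEK → NOK → GBP → SEK.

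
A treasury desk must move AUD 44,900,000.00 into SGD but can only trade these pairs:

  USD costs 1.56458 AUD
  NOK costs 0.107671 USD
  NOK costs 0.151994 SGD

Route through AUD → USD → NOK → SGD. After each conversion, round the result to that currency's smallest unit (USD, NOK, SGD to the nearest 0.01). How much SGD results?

SGD 40,511,307.89

AUD 44,900,000.00 ÷ 1.56458 = USD 28,697,797.49
USD 28,697,797.49 ÷ 0.107671 = NOK 266,532,283.44
NOK 266,532,283.44 × 0.151994 = SGD 40,511,307.89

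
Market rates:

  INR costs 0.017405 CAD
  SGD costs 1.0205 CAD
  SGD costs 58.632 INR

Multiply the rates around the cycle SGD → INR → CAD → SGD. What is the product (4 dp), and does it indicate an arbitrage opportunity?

Around SGD → INR → CAD → SGD: 1 × 58.632 × 0.017405 ÷ 1.0205 = 0.999990
Product ≈ 1 (deviation 0.001%, within rounding noise).

1.0000 (no arbitrage)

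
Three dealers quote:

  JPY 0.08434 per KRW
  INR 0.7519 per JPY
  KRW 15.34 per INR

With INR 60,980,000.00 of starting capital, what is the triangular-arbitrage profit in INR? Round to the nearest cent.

Profitable loop is INR → JPY → KRW → INR:
INR 60,980,000.00 ÷ 0.7519 = JPY 81,101,210
JPY 81,101,210 ÷ 0.08434 = KRW 961,598,414
KRW 961,598,414 ÷ 15.34 = INR 62,685,685.42
Profit = INR 62,685,685.42 − INR 60,980,000.00

Profit: INR 1,705,685.42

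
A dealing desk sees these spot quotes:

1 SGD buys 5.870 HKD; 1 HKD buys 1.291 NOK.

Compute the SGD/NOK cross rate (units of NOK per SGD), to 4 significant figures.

1 SGD × 5.870 = 5.87 HKD
5.87 HKD × 1.291 = 7.57817 NOK

SGD/NOK = 7.578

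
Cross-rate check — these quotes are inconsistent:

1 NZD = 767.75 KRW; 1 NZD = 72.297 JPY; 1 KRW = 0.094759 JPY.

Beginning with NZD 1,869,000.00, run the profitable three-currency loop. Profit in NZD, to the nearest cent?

Profit: NZD 11,742.42

Profitable loop is NZD → KRW → JPY → NZD:
NZD 1,869,000.00 × 767.75 = KRW 1,434,924,750
KRW 1,434,924,750 × 0.094759 = JPY 135,972,034
JPY 135,972,034 ÷ 72.297 = NZD 1,880,742.42
Profit = NZD 1,880,742.42 − NZD 1,869,000.00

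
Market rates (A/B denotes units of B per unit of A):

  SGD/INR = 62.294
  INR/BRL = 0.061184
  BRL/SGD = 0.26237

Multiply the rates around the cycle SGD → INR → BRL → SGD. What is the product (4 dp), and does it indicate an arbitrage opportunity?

1.0000 (no arbitrage)

Around SGD → INR → BRL → SGD: 1 × 62.294 × 0.061184 × 0.26237 = 0.999996
Product ≈ 1 (deviation 0.000%, within rounding noise).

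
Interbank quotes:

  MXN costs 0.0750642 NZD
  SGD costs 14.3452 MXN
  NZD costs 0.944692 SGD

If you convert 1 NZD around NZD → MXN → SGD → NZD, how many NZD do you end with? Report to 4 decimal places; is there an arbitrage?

Around NZD → MXN → SGD → NZD: 1 ÷ 0.0750642 ÷ 14.3452 ÷ 0.944692 = 0.983038
Product < 1; profitable direction is NZD → SGD → MXN → NZD.

0.9830 (arbitrage exists)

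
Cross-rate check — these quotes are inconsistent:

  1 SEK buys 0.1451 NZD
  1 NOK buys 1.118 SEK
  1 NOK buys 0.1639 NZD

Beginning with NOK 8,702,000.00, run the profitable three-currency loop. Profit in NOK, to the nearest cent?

Profit: NOK 90,023.02

Profitable loop is NOK → NZD → SEK → NOK:
NOK 8,702,000.00 × 0.1639 = NZD 1,426,257.80
NZD 1,426,257.80 ÷ 0.1451 = SEK 9,829,481.74
SEK 9,829,481.74 ÷ 1.118 = NOK 8,792,023.02
Profit = NOK 8,792,023.02 − NOK 8,702,000.00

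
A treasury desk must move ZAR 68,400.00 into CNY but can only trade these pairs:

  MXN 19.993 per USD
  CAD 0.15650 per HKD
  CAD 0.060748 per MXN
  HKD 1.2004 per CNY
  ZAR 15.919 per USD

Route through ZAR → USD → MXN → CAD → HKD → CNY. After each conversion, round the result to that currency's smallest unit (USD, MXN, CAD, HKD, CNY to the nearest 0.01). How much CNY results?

CNY 27,778.55

ZAR 68,400.00 ÷ 15.919 = USD 4,296.75
USD 4,296.75 × 19.993 = MXN 85,904.92
MXN 85,904.92 × 0.060748 = CAD 5,218.55
CAD 5,218.55 ÷ 0.15650 = HKD 33,345.37
HKD 33,345.37 ÷ 1.2004 = CNY 27,778.55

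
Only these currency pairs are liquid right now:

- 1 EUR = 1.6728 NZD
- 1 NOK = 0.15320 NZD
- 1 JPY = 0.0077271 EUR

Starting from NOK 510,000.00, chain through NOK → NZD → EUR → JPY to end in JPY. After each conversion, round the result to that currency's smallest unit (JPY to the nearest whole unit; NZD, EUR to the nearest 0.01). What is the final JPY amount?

NOK 510,000.00 × 0.15320 = NZD 78,132.00
NZD 78,132.00 ÷ 1.6728 = EUR 46,707.32
EUR 46,707.32 ÷ 0.0077271 = JPY 6,044,612

JPY 6,044,612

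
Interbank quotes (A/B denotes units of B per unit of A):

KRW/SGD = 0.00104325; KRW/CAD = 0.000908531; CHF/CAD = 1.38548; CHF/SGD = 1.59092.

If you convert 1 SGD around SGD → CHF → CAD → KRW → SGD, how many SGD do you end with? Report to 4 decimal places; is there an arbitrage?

1.0000 (no arbitrage)

Around SGD → CHF → CAD → KRW → SGD: 1 ÷ 1.59092 × 1.38548 ÷ 0.000908531 × 0.00104325 = 1.000001
Product ≈ 1 (deviation 0.000%, within rounding noise).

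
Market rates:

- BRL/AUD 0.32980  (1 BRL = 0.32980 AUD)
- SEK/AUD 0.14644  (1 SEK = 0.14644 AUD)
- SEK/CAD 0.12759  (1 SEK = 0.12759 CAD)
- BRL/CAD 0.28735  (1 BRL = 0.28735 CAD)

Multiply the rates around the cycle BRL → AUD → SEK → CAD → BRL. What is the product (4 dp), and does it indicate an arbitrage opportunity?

1.0000 (no arbitrage)

Around BRL → AUD → SEK → CAD → BRL: 1 × 0.32980 ÷ 0.14644 × 0.12759 ÷ 0.28735 = 0.999992
Product ≈ 1 (deviation 0.001%, within rounding noise).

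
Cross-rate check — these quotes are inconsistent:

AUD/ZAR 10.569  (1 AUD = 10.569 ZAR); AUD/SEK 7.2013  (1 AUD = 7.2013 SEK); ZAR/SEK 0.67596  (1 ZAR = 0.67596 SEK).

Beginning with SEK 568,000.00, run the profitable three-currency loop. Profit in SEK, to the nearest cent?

Profit: SEK 4,538.04

Profitable loop is SEK → ZAR → AUD → SEK:
SEK 568,000.00 ÷ 0.67596 = ZAR 840,286.41
ZAR 840,286.41 ÷ 10.569 = AUD 79,504.82
AUD 79,504.82 × 7.2013 = SEK 572,538.04
Profit = SEK 572,538.04 − SEK 568,000.00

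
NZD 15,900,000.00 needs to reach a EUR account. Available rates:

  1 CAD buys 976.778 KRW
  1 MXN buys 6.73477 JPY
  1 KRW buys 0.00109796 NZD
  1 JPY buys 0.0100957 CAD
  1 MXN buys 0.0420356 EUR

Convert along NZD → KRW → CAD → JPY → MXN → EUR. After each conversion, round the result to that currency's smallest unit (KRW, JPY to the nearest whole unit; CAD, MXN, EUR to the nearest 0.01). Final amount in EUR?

NZD 15,900,000.00 ÷ 0.00109796 = KRW 14,481,401,873
KRW 14,481,401,873 ÷ 976.778 = CAD 14,825,683.90
CAD 14,825,683.90 ÷ 0.0100957 = JPY 1,468,514,704
JPY 1,468,514,704 ÷ 6.73477 = MXN 218,049,718.70
MXN 218,049,718.70 × 0.0420356 = EUR 9,165,850.76

EUR 9,165,850.76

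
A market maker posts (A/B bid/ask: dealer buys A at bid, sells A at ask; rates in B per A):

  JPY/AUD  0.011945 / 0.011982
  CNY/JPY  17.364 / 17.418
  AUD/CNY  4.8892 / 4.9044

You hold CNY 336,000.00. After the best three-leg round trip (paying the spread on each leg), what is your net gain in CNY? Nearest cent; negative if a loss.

Net profit: CNY 4,732.07

Best loop CNY → JPY → AUD → CNY:
CNY 336,000.00 × 17.364 (sell CNY at bid) = JPY 5,834,304
JPY 5,834,304 × 0.011945 (sell JPY at bid) = AUD 69,690.76
AUD 69,690.76 × 4.8892 (sell AUD at bid) = CNY 340,732.07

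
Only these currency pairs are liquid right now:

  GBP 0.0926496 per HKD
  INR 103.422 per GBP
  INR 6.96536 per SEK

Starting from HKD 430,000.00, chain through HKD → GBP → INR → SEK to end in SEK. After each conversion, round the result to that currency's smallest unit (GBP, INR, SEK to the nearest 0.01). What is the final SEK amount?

SEK 591,536.29

HKD 430,000.00 × 0.0926496 = GBP 39,839.33
GBP 39,839.33 × 103.422 = INR 4,120,263.19
INR 4,120,263.19 ÷ 6.96536 = SEK 591,536.29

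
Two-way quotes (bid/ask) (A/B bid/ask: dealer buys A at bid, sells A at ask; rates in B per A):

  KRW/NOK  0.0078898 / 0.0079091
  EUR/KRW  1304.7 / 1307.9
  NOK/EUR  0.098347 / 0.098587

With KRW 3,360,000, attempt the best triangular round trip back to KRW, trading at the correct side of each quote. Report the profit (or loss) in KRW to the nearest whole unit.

Net profit: KRW 41,552

Best loop KRW → NOK → EUR → KRW:
KRW 3,360,000 × 0.0078898 (sell KRW at bid) = NOK 26,509.73
NOK 26,509.73 × 0.098347 (sell NOK at bid) = EUR 2,607.15
EUR 2,607.15 × 1304.7 (sell EUR at bid) = KRW 3,401,552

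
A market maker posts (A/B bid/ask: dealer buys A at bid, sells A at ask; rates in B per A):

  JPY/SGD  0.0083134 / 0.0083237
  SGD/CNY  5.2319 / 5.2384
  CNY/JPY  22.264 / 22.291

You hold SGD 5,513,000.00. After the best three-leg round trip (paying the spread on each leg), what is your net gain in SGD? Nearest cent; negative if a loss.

Best loop SGD → JPY → CNY → SGD:
SGD 5,513,000.00 ÷ 0.0083237 (buy JPY at ask) = JPY 662,325,648
JPY 662,325,648 ÷ 22.291 (buy CNY at ask) = CNY 29,712,693.39
CNY 29,712,693.39 ÷ 5.2384 (buy SGD at ask) = SGD 5,672,093.27

Net profit: SGD 159,093.27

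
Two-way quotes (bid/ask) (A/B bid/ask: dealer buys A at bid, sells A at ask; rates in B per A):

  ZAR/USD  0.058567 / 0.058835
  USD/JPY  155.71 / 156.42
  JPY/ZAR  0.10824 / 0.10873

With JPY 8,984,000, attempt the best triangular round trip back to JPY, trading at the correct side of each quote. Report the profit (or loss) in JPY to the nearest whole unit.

Net result: JPY -5,737 (no profitable arbitrage after spreads)

Best loop JPY → USD → ZAR → JPY:
JPY 8,984,000 ÷ 156.42 (buy USD at ask) = USD 57,435.11
USD 57,435.11 ÷ 0.058835 (buy ZAR at ask) = ZAR 976,206.52
ZAR 976,206.52 ÷ 0.10873 (buy JPY at ask) = JPY 8,978,263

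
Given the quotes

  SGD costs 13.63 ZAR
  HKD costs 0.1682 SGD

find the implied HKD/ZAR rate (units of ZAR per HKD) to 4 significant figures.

HKD/ZAR = 2.293

1 HKD × 0.1682 = 0.1682 SGD
0.1682 SGD × 13.63 = 2.29257 ZAR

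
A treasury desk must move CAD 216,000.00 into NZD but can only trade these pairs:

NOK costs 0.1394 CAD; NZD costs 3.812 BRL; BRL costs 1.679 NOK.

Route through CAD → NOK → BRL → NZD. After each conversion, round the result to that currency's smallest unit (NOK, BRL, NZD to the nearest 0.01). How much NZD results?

NZD 242,095.88

CAD 216,000.00 ÷ 0.1394 = NOK 1,549,497.85
NOK 1,549,497.85 ÷ 1.679 = BRL 922,869.48
BRL 922,869.48 ÷ 3.812 = NZD 242,095.88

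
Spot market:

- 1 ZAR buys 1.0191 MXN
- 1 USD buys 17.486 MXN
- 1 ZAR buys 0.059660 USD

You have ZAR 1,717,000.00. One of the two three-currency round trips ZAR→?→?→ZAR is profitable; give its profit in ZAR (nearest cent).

Profitable loop is ZAR → USD → MXN → ZAR:
ZAR 1,717,000.00 × 0.059660 = USD 102,436.22
USD 102,436.22 × 17.486 = MXN 1,791,199.74
MXN 1,791,199.74 ÷ 1.0191 = ZAR 1,757,629.03
Profit = ZAR 1,757,629.03 − ZAR 1,717,000.00

Profit: ZAR 40,629.03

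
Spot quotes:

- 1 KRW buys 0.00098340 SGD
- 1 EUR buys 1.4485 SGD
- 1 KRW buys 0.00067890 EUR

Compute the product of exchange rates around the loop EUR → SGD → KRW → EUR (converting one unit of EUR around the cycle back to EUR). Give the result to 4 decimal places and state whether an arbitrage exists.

Around EUR → SGD → KRW → EUR: 1 × 1.4485 ÷ 0.00098340 × 0.00067890 = 0.999986
Product ≈ 1 (deviation 0.001%, within rounding noise).

1.0000 (no arbitrage)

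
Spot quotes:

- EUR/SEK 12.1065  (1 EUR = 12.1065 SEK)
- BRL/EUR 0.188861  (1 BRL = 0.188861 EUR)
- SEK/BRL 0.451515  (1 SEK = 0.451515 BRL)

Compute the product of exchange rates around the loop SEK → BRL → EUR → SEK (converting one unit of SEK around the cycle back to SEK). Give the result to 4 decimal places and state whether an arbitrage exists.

1.0324 (arbitrage exists)

Around SEK → BRL → EUR → SEK: 1 × 0.451515 × 0.188861 × 12.1065 = 1.032365
Product > 1; profitable direction is SEK → BRL → EUR → SEK.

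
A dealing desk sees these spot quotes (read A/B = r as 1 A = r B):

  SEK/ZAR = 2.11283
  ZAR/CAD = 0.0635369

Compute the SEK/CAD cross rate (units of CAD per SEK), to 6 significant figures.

1 SEK × 2.11283 = 2.11283 ZAR
2.11283 ZAR × 0.0635369 = 0.134243 CAD

SEK/CAD = 0.134243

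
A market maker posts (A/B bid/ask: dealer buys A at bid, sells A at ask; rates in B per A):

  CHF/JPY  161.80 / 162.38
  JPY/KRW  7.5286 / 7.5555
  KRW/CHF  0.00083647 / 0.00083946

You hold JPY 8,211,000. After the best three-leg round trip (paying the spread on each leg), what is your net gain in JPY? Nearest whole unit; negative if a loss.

Net profit: JPY 155,410

Best loop JPY → KRW → CHF → JPY:
JPY 8,211,000 × 7.5286 (sell JPY at bid) = KRW 61,817,335
KRW 61,817,335 × 0.00083647 (sell KRW at bid) = CHF 51,708.35
CHF 51,708.35 × 161.80 (sell CHF at bid) = JPY 8,366,410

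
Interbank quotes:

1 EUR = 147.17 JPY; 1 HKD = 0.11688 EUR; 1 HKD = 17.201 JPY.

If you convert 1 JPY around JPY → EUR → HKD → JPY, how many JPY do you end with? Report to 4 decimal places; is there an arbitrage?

1.0000 (no arbitrage)

Around JPY → EUR → HKD → JPY: 1 ÷ 147.17 ÷ 0.11688 × 17.201 = 0.999987
Product ≈ 1 (deviation 0.001%, within rounding noise).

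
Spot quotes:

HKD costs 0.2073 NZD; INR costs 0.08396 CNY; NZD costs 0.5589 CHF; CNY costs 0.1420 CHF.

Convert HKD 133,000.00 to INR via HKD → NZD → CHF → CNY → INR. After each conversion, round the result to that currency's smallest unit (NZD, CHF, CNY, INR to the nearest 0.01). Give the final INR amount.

INR 1,292,481.66

HKD 133,000.00 × 0.2073 = NZD 27,570.90
NZD 27,570.90 × 0.5589 = CHF 15,409.38
CHF 15,409.38 ÷ 0.1420 = CNY 108,516.76
CNY 108,516.76 ÷ 0.08396 = INR 1,292,481.66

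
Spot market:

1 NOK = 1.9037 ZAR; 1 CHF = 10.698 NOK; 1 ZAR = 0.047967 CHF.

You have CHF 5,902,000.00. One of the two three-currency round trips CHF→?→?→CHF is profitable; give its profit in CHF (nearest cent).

Profit: CHF 139,649.75

Profitable loop is CHF → ZAR → NOK → CHF:
CHF 5,902,000.00 ÷ 0.047967 = ZAR 123,042,925.34
ZAR 123,042,925.34 ÷ 1.9037 = NOK 64,633,569.02
NOK 64,633,569.02 ÷ 10.698 = CHF 6,041,649.75
Profit = CHF 6,041,649.75 − CHF 5,902,000.00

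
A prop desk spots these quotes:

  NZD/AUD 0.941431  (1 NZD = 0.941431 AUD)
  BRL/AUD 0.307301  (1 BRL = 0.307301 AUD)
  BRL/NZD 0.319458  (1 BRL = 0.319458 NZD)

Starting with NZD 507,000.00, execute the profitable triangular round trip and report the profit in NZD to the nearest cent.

Profitable loop is NZD → BRL → AUD → NZD:
NZD 507,000.00 ÷ 0.319458 = BRL 1,587,063.09
BRL 1,587,063.09 × 0.307301 = AUD 487,706.07
AUD 487,706.07 ÷ 0.941431 = NZD 518,047.60
Profit = NZD 518,047.60 − NZD 507,000.00

Profit: NZD 11,047.60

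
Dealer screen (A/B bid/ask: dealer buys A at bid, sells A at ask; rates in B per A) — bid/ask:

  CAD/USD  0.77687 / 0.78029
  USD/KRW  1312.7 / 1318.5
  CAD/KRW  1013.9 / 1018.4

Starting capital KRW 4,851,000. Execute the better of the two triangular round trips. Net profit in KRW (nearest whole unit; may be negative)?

Net profit: KRW 6,656

Best loop KRW → CAD → USD → KRW:
KRW 4,851,000 ÷ 1018.4 (buy CAD at ask) = CAD 4,763.35
CAD 4,763.35 × 0.77687 (sell CAD at bid) = USD 3,700.51
USD 3,700.51 × 1312.7 (sell USD at bid) = KRW 4,857,656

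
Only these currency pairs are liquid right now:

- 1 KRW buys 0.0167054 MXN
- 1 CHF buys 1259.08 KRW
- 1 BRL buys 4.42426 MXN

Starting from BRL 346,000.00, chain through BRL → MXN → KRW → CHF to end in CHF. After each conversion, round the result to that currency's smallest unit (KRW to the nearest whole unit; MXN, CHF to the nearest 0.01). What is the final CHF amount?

BRL 346,000.00 × 4.42426 = MXN 1,530,793.96
MXN 1,530,793.96 ÷ 0.0167054 = KRW 91,634,679
KRW 91,634,679 ÷ 1259.08 = CHF 72,779.08

CHF 72,779.08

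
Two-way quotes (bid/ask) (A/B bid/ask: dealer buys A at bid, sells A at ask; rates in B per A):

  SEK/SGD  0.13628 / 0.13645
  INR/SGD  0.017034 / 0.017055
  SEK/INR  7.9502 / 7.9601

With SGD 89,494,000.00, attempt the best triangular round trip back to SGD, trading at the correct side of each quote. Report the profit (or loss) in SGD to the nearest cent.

Net profit: SGD 343,115.09

Best loop SGD → INR → SEK → SGD:
SGD 89,494,000.00 ÷ 0.017055 (buy INR at ask) = INR 5,247,376,136.03
INR 5,247,376,136.03 ÷ 7.9601 (buy SEK at ask) = SEK 659,209,826.01
SEK 659,209,826.01 × 0.13628 (sell SEK at bid) = SGD 89,837,115.09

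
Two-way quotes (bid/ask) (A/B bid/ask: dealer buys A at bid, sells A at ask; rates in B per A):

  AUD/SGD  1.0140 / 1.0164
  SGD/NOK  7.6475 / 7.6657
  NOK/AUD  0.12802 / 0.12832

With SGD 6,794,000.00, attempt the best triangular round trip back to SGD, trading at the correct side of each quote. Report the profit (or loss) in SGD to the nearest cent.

Net profit: SGD 1,395.16

Best loop SGD → AUD → NOK → SGD:
SGD 6,794,000.00 ÷ 1.0164 (buy AUD at ask) = AUD 6,684,376.23
AUD 6,684,376.23 ÷ 0.12832 (buy NOK at ask) = NOK 52,091,460.64
NOK 52,091,460.64 ÷ 7.6657 (buy SGD at ask) = SGD 6,795,395.16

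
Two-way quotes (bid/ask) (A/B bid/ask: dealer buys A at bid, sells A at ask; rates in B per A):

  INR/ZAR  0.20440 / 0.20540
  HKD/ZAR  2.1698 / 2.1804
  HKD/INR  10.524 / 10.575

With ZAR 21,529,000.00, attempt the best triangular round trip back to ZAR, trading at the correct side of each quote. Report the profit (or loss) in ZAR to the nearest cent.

Net result: ZAR -22,846.20 (no profitable arbitrage after spreads)

Best loop ZAR → INR → HKD → ZAR:
ZAR 21,529,000.00 ÷ 0.20540 (buy INR at ask) = INR 104,814,995.13
INR 104,814,995.13 ÷ 10.575 (buy HKD at ask) = HKD 9,911,583.46
HKD 9,911,583.46 × 2.1698 (sell HKD at bid) = ZAR 21,506,153.80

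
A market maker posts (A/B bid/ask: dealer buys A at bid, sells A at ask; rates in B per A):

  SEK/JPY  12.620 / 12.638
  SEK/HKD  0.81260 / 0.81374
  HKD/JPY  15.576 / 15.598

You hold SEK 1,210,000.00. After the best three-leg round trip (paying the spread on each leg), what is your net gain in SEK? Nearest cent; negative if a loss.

Best loop SEK → HKD → JPY → SEK:
SEK 1,210,000.00 × 0.81260 (sell SEK at bid) = HKD 983,246.00
HKD 983,246.00 × 15.576 (sell HKD at bid) = JPY 15,315,040
JPY 15,315,040 ÷ 12.638 (buy SEK at ask) = SEK 1,211,824.63

Net profit: SEK 1,824.63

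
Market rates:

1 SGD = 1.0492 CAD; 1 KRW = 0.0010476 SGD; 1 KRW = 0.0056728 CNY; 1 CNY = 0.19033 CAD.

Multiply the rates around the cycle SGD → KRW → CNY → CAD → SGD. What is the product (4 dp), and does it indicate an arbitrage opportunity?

0.9823 (arbitrage exists)

Around SGD → KRW → CNY → CAD → SGD: 1 ÷ 0.0010476 × 0.0056728 × 0.19033 ÷ 1.0492 = 0.982315
Product < 1; profitable direction is SGD → CAD → CNY → KRW → SGD.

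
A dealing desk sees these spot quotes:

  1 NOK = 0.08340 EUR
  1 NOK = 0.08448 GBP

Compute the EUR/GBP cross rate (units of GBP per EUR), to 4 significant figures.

EUR/GBP = 1.013

1 EUR ÷ 0.08340 = 11.9904 NOK
11.9904 NOK × 0.08448 = 1.01295 GBP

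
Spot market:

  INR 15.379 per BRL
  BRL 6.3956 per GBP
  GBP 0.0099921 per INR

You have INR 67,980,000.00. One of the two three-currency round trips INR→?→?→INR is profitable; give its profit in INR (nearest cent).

Profit: INR 1,189,557.55

Profitable loop is INR → BRL → GBP → INR:
INR 67,980,000.00 ÷ 15.379 = BRL 4,420,313.41
BRL 4,420,313.41 ÷ 6.3956 = GBP 691,149.14
GBP 691,149.14 ÷ 0.0099921 = INR 69,169,557.55
Profit = INR 69,169,557.55 − INR 67,980,000.00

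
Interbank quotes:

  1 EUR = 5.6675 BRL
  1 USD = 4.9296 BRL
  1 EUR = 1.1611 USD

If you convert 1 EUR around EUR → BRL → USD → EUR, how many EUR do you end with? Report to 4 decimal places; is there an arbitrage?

0.9902 (arbitrage exists)

Around EUR → BRL → USD → EUR: 1 × 5.6675 ÷ 4.9296 ÷ 1.1611 = 0.990171
Product < 1; profitable direction is EUR → USD → BRL → EUR.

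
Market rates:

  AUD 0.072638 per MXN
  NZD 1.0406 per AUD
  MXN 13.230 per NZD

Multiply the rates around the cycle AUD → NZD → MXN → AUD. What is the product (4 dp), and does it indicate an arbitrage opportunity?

1.0000 (no arbitrage)

Around AUD → NZD → MXN → AUD: 1 × 1.0406 × 13.230 × 0.072638 = 1.000017
Product ≈ 1 (deviation 0.002%, within rounding noise).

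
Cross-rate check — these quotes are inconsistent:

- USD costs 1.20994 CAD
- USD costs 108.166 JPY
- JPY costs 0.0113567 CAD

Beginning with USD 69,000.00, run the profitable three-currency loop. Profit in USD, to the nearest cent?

Profit: USD 1,053.23

Profitable loop is USD → JPY → CAD → USD:
USD 69,000.00 × 108.166 = JPY 7,463,454
JPY 7,463,454 × 0.0113567 = CAD 84,760.21
CAD 84,760.21 ÷ 1.20994 = USD 70,053.23
Profit = USD 70,053.23 − USD 69,000.00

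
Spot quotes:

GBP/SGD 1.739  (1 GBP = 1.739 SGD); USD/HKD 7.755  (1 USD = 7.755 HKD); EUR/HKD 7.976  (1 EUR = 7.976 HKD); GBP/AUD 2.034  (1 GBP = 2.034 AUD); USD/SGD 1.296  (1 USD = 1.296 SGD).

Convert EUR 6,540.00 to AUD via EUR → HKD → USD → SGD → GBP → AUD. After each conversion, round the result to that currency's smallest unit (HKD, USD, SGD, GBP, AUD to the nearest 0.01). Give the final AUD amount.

EUR 6,540.00 × 7.976 = HKD 52,163.04
HKD 52,163.04 ÷ 7.755 = USD 6,726.38
USD 6,726.38 × 1.296 = SGD 8,717.39
SGD 8,717.39 ÷ 1.739 = GBP 5,012.88
GBP 5,012.88 × 2.034 = AUD 10,196.20

AUD 10,196.20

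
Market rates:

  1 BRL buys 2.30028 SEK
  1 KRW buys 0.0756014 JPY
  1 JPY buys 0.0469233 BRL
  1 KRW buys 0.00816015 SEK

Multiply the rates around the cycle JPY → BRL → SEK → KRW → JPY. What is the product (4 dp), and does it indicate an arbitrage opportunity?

Around JPY → BRL → SEK → KRW → JPY: 1 × 0.0469233 × 2.30028 ÷ 0.00816015 × 0.0756014 = 1.000002
Product ≈ 1 (deviation 0.000%, within rounding noise).

1.0000 (no arbitrage)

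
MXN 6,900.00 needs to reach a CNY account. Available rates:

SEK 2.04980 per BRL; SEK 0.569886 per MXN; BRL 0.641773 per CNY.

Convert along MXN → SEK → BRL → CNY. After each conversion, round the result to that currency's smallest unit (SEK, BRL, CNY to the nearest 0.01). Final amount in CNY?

MXN 6,900.00 × 0.569886 = SEK 3,932.21
SEK 3,932.21 ÷ 2.04980 = BRL 1,918.34
BRL 1,918.34 ÷ 0.641773 = CNY 2,989.13

CNY 2,989.13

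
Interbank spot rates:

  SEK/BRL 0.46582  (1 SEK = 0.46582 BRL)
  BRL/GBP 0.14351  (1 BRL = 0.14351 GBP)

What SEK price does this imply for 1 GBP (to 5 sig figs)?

GBP/SEK = 14.959

1 GBP ÷ 0.14351 = 6.96816 BRL
6.96816 BRL ÷ 0.46582 = 14.9589 SEK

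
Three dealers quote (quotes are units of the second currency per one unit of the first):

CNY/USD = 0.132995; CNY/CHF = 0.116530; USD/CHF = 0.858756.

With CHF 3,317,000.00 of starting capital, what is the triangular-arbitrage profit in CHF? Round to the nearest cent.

Profit: CHF 67,372.21

Profitable loop is CHF → USD → CNY → CHF:
CHF 3,317,000.00 ÷ 0.858756 = USD 3,862,563.99
USD 3,862,563.99 ÷ 0.132995 = CNY 29,042,926.33
CNY 29,042,926.33 × 0.116530 = CHF 3,384,372.21
Profit = CHF 3,384,372.21 − CHF 3,317,000.00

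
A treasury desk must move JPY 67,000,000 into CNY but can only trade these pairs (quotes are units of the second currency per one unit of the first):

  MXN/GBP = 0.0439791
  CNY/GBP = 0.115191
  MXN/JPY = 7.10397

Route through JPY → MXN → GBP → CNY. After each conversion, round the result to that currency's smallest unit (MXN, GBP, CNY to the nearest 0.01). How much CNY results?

JPY 67,000,000 ÷ 7.10397 = MXN 9,431,346.13
MXN 9,431,346.13 × 0.0439791 = GBP 414,782.11
GBP 414,782.11 ÷ 0.115191 = CNY 3,600,820.46

CNY 3,600,820.46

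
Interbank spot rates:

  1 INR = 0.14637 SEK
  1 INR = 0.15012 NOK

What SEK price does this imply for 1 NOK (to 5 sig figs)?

1 NOK ÷ 0.15012 = 6.66134 INR
6.66134 INR × 0.14637 = 0.97502 SEK

NOK/SEK = 0.97502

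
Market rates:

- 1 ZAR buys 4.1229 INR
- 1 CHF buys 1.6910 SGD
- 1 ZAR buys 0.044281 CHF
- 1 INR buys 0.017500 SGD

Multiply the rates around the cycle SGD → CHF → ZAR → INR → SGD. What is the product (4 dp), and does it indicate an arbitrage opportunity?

Around SGD → CHF → ZAR → INR → SGD: 1 ÷ 1.6910 ÷ 0.044281 × 4.1229 × 0.017500 = 0.963562
Product < 1; profitable direction is SGD → INR → ZAR → CHF → SGD.

0.9636 (arbitrage exists)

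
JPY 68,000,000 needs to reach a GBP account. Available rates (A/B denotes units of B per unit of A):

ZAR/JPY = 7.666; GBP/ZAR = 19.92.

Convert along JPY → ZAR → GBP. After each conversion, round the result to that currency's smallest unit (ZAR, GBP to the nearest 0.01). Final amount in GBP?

GBP 445,298.02

JPY 68,000,000 ÷ 7.666 = ZAR 8,870,336.55
ZAR 8,870,336.55 ÷ 19.92 = GBP 445,298.02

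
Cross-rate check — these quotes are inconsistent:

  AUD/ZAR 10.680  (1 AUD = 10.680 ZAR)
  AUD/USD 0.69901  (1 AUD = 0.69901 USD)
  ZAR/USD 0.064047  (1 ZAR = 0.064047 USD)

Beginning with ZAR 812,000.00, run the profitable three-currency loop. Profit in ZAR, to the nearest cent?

Profitable loop is ZAR → AUD → USD → ZAR:
ZAR 812,000.00 ÷ 10.680 = AUD 76,029.96
AUD 76,029.96 × 0.69901 = USD 53,145.70
USD 53,145.70 ÷ 0.064047 = ZAR 829,792.25
Profit = ZAR 829,792.25 − ZAR 812,000.00

Profit: ZAR 17,792.25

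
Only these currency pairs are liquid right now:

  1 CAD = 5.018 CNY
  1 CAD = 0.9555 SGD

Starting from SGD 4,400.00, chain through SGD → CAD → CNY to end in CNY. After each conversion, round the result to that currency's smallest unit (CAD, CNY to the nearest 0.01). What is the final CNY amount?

SGD 4,400.00 ÷ 0.9555 = CAD 4,604.92
CAD 4,604.92 × 5.018 = CNY 23,107.49

CNY 23,107.49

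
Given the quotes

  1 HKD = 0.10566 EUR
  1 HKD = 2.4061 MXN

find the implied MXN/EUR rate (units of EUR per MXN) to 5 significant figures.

MXN/EUR = 0.043913

1 MXN ÷ 2.4061 = 0.41561 HKD
0.41561 HKD × 0.10566 = 0.0439134 EUR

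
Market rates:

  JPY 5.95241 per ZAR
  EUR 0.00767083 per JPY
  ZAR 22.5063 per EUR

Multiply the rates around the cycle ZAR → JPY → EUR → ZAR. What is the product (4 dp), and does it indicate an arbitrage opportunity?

1.0276 (arbitrage exists)

Around ZAR → JPY → EUR → ZAR: 1 × 5.95241 × 0.00767083 × 22.5063 = 1.027636
Product > 1; profitable direction is ZAR → JPY → EUR → ZAR.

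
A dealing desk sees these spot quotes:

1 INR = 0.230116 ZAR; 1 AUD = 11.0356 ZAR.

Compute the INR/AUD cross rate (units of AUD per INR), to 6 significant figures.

1 INR × 0.230116 = 0.230116 ZAR
0.230116 ZAR ÷ 11.0356 = 0.0208522 AUD

INR/AUD = 0.0208522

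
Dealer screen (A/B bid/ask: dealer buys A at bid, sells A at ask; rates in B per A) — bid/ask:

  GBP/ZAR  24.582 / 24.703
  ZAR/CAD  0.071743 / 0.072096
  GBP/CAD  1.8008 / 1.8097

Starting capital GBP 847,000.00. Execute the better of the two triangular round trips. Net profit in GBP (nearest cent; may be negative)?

Best loop GBP → CAD → ZAR → GBP:
GBP 847,000.00 × 1.8008 (sell GBP at bid) = CAD 1,525,277.60
CAD 1,525,277.60 ÷ 0.072096 (buy ZAR at ask) = ZAR 21,156,202.84
ZAR 21,156,202.84 ÷ 24.703 (buy GBP at ask) = GBP 856,422.41

Net profit: GBP 9,422.41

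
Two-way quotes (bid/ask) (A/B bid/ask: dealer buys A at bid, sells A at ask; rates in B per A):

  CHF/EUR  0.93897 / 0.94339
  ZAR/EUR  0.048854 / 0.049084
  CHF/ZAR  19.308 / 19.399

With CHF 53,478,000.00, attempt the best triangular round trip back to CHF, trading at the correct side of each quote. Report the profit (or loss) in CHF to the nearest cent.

Best loop CHF → ZAR → EUR → CHF:
CHF 53,478,000.00 × 19.308 (sell CHF at bid) = ZAR 1,032,553,224.00
ZAR 1,032,553,224.00 × 0.048854 (sell ZAR at bid) = EUR 50,444,355.21
EUR 50,444,355.21 ÷ 0.94339 (buy CHF at ask) = CHF 53,471,369.43

Net result: CHF -6,630.57 (no profitable arbitrage after spreads)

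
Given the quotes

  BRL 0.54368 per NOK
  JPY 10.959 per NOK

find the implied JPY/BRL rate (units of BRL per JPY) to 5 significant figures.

JPY/BRL = 0.049610

1 JPY ÷ 10.959 = 0.0912492 NOK
0.0912492 NOK × 0.54368 = 0.0496104 BRL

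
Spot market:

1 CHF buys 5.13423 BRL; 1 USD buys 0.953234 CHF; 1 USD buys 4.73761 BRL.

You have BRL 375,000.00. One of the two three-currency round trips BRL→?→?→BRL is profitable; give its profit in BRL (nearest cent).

Profit: BRL 12,388.57

Profitable loop is BRL → USD → CHF → BRL:
BRL 375,000.00 ÷ 4.73761 = USD 79,153.83
USD 79,153.83 × 0.953234 = CHF 75,452.13
CHF 75,452.13 × 5.13423 = BRL 387,388.57
Profit = BRL 387,388.57 − BRL 375,000.00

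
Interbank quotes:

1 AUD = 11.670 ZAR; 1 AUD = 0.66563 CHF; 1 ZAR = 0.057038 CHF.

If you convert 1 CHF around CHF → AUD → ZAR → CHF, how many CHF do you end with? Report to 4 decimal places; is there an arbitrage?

1.0000 (no arbitrage)

Around CHF → AUD → ZAR → CHF: 1 ÷ 0.66563 × 11.670 × 0.057038 = 1.000005
Product ≈ 1 (deviation 0.001%, within rounding noise).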